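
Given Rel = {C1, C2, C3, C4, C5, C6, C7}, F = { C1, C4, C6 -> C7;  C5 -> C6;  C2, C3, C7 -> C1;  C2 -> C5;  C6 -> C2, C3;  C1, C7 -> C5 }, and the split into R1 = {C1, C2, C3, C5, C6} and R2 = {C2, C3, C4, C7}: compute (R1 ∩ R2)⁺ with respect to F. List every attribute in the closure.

R1 ∩ R2 = {C2, C3}.
C2 → C5 applies, adding C5
C5 → C6 applies, adding C6
Closure: {C2, C3, C5, C6}.

C2, C3, C5, C6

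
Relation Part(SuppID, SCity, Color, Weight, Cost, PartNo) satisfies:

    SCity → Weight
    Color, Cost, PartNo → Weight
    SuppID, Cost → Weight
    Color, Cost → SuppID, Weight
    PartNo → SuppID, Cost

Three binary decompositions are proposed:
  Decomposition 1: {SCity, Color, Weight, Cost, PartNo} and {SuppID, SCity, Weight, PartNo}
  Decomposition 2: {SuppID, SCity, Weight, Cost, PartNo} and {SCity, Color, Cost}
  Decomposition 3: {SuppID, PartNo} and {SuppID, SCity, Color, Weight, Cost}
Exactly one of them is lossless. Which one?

Decomposition 1: common = {SCity, Weight, PartNo}, closure = {SuppID, SCity, Weight, Cost, PartNo} → lossless.
Decomposition 2: common = {SCity, Cost}, closure = {SCity, Weight, Cost} → lossy.
Decomposition 3: common = {SuppID}, closure = {SuppID} → lossy.

Decomposition 1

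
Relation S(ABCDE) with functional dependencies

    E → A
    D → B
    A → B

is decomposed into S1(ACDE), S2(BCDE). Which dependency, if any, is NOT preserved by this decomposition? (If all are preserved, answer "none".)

Check A → B: no single fragment contains all of {AB}, and the restricted closure of {A} across the fragments never reaches {B}.
E → A is preserved.
D → B is preserved.

A → B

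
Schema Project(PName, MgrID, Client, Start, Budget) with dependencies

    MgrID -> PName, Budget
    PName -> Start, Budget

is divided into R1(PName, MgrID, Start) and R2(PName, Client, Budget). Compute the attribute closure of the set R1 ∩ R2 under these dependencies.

R1 ∩ R2 = {PName}.
PName → Start, Budget applies, adding Start, Budget
Closure: {PName, Start, Budget}.

PName, Start, Budget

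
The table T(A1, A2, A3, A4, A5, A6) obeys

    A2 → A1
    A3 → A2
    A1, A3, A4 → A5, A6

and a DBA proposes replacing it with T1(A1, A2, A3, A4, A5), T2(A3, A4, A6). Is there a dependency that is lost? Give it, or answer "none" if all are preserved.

A2 → A1 lies within T1.
A3 → A2 lies within T1.
A1, A3, A4 → A5, A6: restricted closure across fragments reaches A5, A6.
Every dependency is enforceable on the fragments, so the decomposition is dependency-preserving.

none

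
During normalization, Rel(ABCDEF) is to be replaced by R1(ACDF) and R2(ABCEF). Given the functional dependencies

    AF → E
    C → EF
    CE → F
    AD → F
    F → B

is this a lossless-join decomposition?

Common attributes: R1 ∩ R2 = {ACF}.
Closure of {ACF}: AF → E applies, adding E; F → B applies, adding B. So (ACF)⁺ = {ABCEF}.
This closure contains every attribute of R2, so R1 ∩ R2 → R2. The join is lossless.

Yes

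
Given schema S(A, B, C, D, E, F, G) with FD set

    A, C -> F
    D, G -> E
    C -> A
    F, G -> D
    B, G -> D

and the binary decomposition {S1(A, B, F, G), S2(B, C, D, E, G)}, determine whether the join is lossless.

No

Common attributes: S1 ∩ S2 = {B, G}.
Closure of {B, G}: B, G → D applies, adding D; D, G → E applies, adding E. So (B, G)⁺ = {B, D, E, G}.
The closure contains neither all of S1 = {A, B, F, G} nor all of S2 = {B, C, D, E, G}, so the common attributes are not a superkey of either fragment. The join is lossy.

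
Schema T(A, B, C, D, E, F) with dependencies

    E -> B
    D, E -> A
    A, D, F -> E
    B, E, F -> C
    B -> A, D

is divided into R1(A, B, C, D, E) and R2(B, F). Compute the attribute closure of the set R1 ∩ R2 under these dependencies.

A, B, D

R1 ∩ R2 = {B}.
B → A, D applies, adding A, D
Closure: {A, B, D}.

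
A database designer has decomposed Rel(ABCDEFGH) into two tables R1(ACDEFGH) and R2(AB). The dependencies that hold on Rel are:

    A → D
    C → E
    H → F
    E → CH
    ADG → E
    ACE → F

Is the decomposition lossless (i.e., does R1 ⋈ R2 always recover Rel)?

No

Common attributes: R1 ∩ R2 = {A}.
Closure of {A}: A → D applies, adding D. So (A)⁺ = {AD}.
The closure contains neither all of R1 = {ACDEFGH} nor all of R2 = {AB}, so the common attributes are not a superkey of either fragment. The join is lossy.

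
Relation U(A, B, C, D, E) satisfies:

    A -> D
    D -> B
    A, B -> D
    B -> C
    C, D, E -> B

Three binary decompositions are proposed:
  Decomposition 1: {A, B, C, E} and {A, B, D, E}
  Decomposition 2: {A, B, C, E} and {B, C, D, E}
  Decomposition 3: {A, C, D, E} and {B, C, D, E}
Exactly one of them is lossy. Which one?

Decomposition 2

Decomposition 1: common = {A, B, E}, closure = {A, B, C, D, E} → lossless.
Decomposition 2: common = {B, C, E}, closure = {B, C, E} → lossy.
Decomposition 3: common = {C, D, E}, closure = {B, C, D, E} → lossless.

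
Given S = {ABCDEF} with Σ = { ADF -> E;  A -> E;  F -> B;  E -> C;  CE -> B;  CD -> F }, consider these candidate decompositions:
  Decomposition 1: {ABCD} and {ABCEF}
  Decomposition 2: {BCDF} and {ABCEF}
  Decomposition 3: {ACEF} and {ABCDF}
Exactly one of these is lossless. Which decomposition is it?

Decomposition 3

Decomposition 1: common = {ABC}, closure = {ABCE} → lossy.
Decomposition 2: common = {BCF}, closure = {BCF} → lossy.
Decomposition 3: common = {ACF}, closure = {ABCEF} → lossless.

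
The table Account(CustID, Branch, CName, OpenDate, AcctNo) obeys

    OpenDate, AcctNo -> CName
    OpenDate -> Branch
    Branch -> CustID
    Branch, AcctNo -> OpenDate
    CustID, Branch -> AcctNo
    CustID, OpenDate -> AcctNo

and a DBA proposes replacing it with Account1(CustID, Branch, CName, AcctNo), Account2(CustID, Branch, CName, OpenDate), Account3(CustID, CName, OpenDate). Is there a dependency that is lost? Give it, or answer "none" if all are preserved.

none

OpenDate, AcctNo → CName: restricted closure across fragments reaches CName.
OpenDate → Branch lies within Account2.
Branch → CustID lies within Account1.
Branch, AcctNo → OpenDate: restricted closure across fragments reaches OpenDate.
CustID, Branch → AcctNo lies within Account1.
CustID, OpenDate → AcctNo: restricted closure across fragments reaches AcctNo.
Every dependency is enforceable on the fragments, so the decomposition is dependency-preserving.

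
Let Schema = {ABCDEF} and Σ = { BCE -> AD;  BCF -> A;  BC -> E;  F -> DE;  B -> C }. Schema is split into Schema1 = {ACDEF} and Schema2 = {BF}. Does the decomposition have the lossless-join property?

No

Common attributes: Schema1 ∩ Schema2 = {F}.
Closure of {F}: F → DE applies, adding DE. So (F)⁺ = {DEF}.
The closure contains neither all of Schema1 = {ACDEF} nor all of Schema2 = {BF}, so the common attributes are not a superkey of either fragment. The join is lossy.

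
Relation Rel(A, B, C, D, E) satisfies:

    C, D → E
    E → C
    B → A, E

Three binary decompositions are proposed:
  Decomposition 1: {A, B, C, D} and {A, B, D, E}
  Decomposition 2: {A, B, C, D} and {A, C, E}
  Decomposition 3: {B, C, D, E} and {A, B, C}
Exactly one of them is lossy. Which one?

Decomposition 1: common = {A, B, D}, closure = {A, B, C, D, E} → lossless.
Decomposition 2: common = {A, C}, closure = {A, C} → lossy.
Decomposition 3: common = {B, C}, closure = {A, B, C, E} → lossless.

Decomposition 2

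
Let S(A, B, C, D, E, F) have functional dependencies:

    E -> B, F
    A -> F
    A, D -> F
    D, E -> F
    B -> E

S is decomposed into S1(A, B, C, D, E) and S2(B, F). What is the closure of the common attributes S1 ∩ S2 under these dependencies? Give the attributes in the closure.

B, E, F

S1 ∩ S2 = {B}.
B → E applies, adding E
E → B, F applies, adding F
Closure: {B, E, F}.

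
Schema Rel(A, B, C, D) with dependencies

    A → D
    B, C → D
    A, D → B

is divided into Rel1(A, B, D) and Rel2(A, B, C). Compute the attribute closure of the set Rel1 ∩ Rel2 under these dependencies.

Rel1 ∩ Rel2 = {A, B}.
A → D applies, adding D
Closure: {A, B, D}.

A, B, D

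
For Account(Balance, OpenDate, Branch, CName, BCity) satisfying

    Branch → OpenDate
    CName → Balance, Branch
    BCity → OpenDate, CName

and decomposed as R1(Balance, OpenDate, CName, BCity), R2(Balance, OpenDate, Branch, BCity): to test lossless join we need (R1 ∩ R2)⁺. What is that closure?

R1 ∩ R2 = {Balance, OpenDate, BCity}.
BCity → OpenDate, CName applies, adding CName
CName → Balance, Branch applies, adding Branch
Closure: {Balance, OpenDate, Branch, CName, BCity}.

Balance, OpenDate, Branch, CName, BCity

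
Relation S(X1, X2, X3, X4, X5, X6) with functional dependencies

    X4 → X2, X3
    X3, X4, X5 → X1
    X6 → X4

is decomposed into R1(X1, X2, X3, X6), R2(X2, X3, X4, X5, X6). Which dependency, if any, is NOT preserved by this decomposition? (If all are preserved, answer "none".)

X3, X4, X5 → X1

Check X3, X4, X5 → X1: no single fragment contains all of {X1, X3, X4, X5}, and the restricted closure of {X3, X4, X5} across the fragments never reaches {X1}.
X4 → X2, X3 is preserved.
X6 → X4 is preserved.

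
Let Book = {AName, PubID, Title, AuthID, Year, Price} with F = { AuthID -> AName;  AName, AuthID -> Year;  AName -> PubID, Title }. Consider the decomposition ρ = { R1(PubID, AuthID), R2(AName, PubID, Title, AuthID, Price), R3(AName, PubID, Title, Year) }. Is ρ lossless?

No

Chase test. Columns are AName, PubID, Title, AuthID, Year, Price; row i has aⱼ where attribute j ∈ Ri, else bᵢⱼ.
Initial tableau (one row per fragment):
  row 1: b11 a2 b13 a4 b15 b16
  row 2: a1 a2 a3 a4 b25 a6
  row 3: a1 a2 a3 b34 a5 b36
Rows 1 and 2 agree on AuthID; apply AuthID→AName and equate their AName entries.
Rows 1 and 2 agree on AName, AuthID; apply AName, AuthID→Year and equate their Year entries.
Rows 1 and 2 agree on AName; apply AName→PubID, Title and equate their PubID, Title entries.
No row becomes fully distinguished — the join is lossy.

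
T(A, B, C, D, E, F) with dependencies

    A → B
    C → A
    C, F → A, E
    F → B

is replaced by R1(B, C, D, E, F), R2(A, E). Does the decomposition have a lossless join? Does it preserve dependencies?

lossy and not dependency-preserving

Lossless test: (E)⁺ = {E}, which is a superkey of neither fragment — lossy.
Dependency preservation: the restricted closure of {A} across the fragments never reaches {B}, so A → B cannot be enforced without a join — not preserved.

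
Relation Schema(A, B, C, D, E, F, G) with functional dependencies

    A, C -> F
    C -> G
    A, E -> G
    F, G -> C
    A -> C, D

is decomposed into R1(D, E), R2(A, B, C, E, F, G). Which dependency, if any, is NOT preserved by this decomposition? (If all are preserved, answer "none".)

A -> C, D

Check A → C, D: no single fragment contains all of {A, C, D}, and the restricted closure of {A} across the fragments never reaches {C, D}.
A, C → F is preserved.
C → G is preserved.
A, E → G is preserved.
F, G → C is preserved.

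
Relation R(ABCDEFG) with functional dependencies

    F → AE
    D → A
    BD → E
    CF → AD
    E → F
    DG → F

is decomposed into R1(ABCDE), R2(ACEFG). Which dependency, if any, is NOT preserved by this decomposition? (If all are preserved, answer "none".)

Check DG → F: no single fragment contains all of {DFG}, and the restricted closure of {DG} across the fragments never reaches {F}.
F → AE is preserved.
D → A is preserved.
BD → E is preserved.
CF → AD is preserved.
E → F is preserved.

DG → F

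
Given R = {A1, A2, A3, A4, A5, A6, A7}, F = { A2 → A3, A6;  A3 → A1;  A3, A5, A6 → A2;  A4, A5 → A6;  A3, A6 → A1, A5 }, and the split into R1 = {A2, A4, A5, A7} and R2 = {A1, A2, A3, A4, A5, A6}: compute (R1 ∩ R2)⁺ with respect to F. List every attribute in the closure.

A1, A2, A3, A4, A5, A6

R1 ∩ R2 = {A2, A4, A5}.
A2 → A3, A6 applies, adding A3, A6
A3 → A1 applies, adding A1
Closure: {A1, A2, A3, A4, A5, A6}.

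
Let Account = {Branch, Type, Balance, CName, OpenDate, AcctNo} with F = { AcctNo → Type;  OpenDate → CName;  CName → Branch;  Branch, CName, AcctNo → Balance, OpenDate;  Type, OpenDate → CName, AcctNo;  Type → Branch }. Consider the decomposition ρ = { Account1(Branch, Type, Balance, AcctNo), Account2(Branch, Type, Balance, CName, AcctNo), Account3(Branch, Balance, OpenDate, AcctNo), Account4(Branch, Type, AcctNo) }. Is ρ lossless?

Chase test. Columns are Branch, Type, Balance, CName, OpenDate, AcctNo; row i has aⱼ where attribute j ∈ Accounti, else bᵢⱼ.
Initial tableau (one row per fragment):
  row 1: a1 a2 a3 b14 b15 a6
  row 2: a1 a2 a3 a4 b25 a6
  row 3: a1 b32 a3 b34 a5 a6
  row 4: a1 a2 b43 b44 b45 a6
Rows 1 and 3 agree on AcctNo; apply AcctNo→Type and equate their Type entries.
No row becomes fully distinguished — the join is lossy.

No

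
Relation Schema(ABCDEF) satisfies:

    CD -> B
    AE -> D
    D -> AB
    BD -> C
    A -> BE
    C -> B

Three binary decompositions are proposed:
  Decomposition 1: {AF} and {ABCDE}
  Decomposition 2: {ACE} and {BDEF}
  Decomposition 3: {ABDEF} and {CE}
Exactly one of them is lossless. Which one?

Decomposition 1: common = {A}, closure = {ABCDE} → lossless.
Decomposition 2: common = {E}, closure = {E} → lossy.
Decomposition 3: common = {E}, closure = {E} → lossy.

Decomposition 1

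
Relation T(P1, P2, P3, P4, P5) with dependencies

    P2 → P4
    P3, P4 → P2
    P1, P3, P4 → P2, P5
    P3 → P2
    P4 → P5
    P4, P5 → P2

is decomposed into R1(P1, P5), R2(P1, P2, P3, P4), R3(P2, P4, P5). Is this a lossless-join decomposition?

Yes

Chase test. Columns are P1, P2, P3, P4, P5; row i has aⱼ where attribute j ∈ Ri, else bᵢⱼ.
Initial tableau (one row per fragment):
  row 1: a1 b12 b13 b14 a5
  row 2: a1 a2 a3 a4 b25
  row 3: b31 a2 b33 a4 a5
Rows 2 and 3 agree on P4; apply P4→P5 and equate their P5 entries.
Row 2 is now all distinguished symbols — the join is lossless.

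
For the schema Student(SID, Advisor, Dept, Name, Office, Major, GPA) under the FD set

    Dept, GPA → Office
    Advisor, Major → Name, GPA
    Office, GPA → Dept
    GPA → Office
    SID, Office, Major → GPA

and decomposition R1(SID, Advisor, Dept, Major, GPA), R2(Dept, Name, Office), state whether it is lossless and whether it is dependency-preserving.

Lossless test: (Dept)⁺ = {Dept}, which is a superkey of neither fragment — lossy.
Dependency preservation: the restricted closure of {Dept, GPA} across the fragments never reaches {Office}, so Dept, GPA → Office cannot be enforced without a join — not preserved.

lossy and not dependency-preserving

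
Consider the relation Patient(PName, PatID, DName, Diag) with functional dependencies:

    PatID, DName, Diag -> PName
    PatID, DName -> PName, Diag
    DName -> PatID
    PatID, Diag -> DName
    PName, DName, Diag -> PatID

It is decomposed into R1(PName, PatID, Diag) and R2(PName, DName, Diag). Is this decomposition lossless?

Common attributes: R1 ∩ R2 = {PName, Diag}.
No dependency enlarges {PName, Diag}, so (PName, Diag)⁺ = {PName, Diag}.
The closure contains neither all of R1 = {PName, PatID, Diag} nor all of R2 = {PName, DName, Diag}, so the common attributes are not a superkey of either fragment. The join is lossy.

No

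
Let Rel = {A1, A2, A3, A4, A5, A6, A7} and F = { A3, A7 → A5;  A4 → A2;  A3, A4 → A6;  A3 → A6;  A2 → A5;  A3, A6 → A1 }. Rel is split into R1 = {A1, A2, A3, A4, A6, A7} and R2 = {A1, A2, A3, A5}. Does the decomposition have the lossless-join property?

Common attributes: R1 ∩ R2 = {A1, A2, A3}.
Closure of {A1, A2, A3}: A3 → A6 applies, adding A6; A2 → A5 applies, adding A5. So (A1, A2, A3)⁺ = {A1, A2, A3, A5, A6}.
This closure contains every attribute of R2, so R1 ∩ R2 → R2. The join is lossless.

Yes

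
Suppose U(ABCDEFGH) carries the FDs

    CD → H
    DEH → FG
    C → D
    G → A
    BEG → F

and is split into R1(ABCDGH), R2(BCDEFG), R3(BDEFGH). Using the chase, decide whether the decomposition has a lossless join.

Yes

Chase test. Columns are ABCDEFGH; row i has aⱼ where attribute j ∈ Ri, else bᵢⱼ.
Initial tableau (one row per fragment):
  row 1: a1 a2 a3 a4 b15 b16 a7 a8
  row 2: b21 a2 a3 a4 a5 a6 a7 b28
  row 3: b31 a2 b33 a4 a5 a6 a7 a8
Rows 1 and 2 agree on CD; apply CD→H and equate their H entries.
Rows 1 and 2 agree on G; apply G→A and equate their A entries.
Rows 1 and 3 agree on G; apply G→A and equate their A entries.
Row 2 is now all distinguished symbols — the join is lossless.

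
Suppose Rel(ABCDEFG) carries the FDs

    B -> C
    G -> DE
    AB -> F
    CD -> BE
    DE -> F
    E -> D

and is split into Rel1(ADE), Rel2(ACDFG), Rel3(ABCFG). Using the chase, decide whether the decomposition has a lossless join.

No

Chase test. Columns are ABCDEFG; row i has aⱼ where attribute j ∈ Reli, else bᵢⱼ.
Initial tableau (one row per fragment):
  row 1: a1 b12 b13 a4 a5 b16 b17
  row 2: a1 b22 a3 a4 b25 a6 a7
  row 3: a1 a2 a3 b34 b35 a6 a7
Rows 2 and 3 agree on G; apply G→DE and equate their DE entries.
Rows 2 and 3 agree on CD; apply CD→BE and equate their BE entries.
No row becomes fully distinguished — the join is lossy.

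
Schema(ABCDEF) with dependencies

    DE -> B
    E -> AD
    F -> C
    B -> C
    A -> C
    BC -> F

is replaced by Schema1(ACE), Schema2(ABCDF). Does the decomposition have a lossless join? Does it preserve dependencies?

lossy and not dependency-preserving

Lossless test: (AC)⁺ = {AC}, which is a superkey of neither fragment — lossy.
Dependency preservation: the restricted closure of {DE} across the fragments never reaches {B}, so DE → B cannot be enforced without a join — not preserved.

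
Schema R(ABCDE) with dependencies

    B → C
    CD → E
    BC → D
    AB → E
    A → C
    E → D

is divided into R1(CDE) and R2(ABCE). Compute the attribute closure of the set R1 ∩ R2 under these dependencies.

CDE

R1 ∩ R2 = {CE}.
E → D applies, adding D
Closure: {CDE}.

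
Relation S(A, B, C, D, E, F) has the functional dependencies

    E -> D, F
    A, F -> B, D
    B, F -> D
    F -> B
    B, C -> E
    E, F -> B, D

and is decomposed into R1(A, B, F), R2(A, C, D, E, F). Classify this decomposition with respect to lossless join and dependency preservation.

lossless but not dependency-preserving

Lossless test: (A, F)⁺ = {A, B, D, F}, which contains all of one fragment — lossless.
Dependency preservation: the restricted closure of {B, C} across the fragments never reaches {E}, so B, C → E cannot be enforced without a join — not preserved.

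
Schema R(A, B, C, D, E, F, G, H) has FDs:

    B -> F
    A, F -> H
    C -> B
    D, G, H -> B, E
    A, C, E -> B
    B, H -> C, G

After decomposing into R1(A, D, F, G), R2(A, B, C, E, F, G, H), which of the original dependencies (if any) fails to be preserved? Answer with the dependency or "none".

D, G, H -> B, E

Check D, G, H → B, E: no single fragment contains all of {B, D, E, G, H}, and the restricted closure of {D, G, H} across the fragments never reaches {B, E}.
B → F is preserved.
A, F → H is preserved.
C → B is preserved.
A, C, E → B is preserved.
B, H → C, G is preserved.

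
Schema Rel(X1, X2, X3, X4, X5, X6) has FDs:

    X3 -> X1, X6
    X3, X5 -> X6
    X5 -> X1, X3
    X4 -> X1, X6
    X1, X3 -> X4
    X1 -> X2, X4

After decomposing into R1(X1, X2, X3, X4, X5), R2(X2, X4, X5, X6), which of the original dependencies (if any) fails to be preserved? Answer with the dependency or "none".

none

X3 → X1, X6: restricted closure across fragments reaches X1, X6.
X3, X5 → X6: restricted closure across fragments reaches X6.
X5 → X1, X3 lies within R1.
X4 → X1, X6: restricted closure across fragments reaches X1, X6.
X1, X3 → X4 lies within R1.
X1 → X2, X4 lies within R1.
Every dependency is enforceable on the fragments, so the decomposition is dependency-preserving.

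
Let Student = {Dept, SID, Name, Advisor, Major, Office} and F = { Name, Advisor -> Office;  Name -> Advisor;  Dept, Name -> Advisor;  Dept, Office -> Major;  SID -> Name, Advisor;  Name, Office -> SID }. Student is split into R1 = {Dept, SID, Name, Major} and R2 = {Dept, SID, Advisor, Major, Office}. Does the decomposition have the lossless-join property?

Yes

Common attributes: R1 ∩ R2 = {Dept, SID, Major}.
Closure of {Dept, SID, Major}: SID → Name, Advisor applies, adding Name, Advisor; Name, Advisor → Office applies, adding Office. So (Dept, SID, Major)⁺ = {Dept, SID, Name, Advisor, Major, Office}.
This closure contains every attribute of R1, so R1 ∩ R2 → R1. The join is lossless.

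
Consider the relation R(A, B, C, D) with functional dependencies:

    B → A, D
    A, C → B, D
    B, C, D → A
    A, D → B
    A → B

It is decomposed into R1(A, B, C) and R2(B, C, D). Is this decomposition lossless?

Common attributes: R1 ∩ R2 = {B, C}.
Closure of {B, C}: B → A, D applies, adding A, D. So (B, C)⁺ = {A, B, C, D}.
This closure contains every attribute of R1, so R1 ∩ R2 → R1. The join is lossless.

Yes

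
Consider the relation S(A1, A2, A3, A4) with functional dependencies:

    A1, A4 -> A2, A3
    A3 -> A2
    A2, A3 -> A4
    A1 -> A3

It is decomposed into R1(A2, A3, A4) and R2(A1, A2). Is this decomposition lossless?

Common attributes: R1 ∩ R2 = {A2}.
No dependency enlarges {A2}, so (A2)⁺ = {A2}.
The closure contains neither all of R1 = {A2, A3, A4} nor all of R2 = {A1, A2}, so the common attributes are not a superkey of either fragment. The join is lossy.

No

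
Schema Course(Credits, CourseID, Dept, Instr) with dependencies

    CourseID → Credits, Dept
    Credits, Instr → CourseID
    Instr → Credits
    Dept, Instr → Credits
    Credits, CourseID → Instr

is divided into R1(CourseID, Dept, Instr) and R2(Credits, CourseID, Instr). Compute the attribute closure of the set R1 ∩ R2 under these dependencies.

Credits, CourseID, Dept, Instr

R1 ∩ R2 = {CourseID, Instr}.
CourseID → Credits, Dept applies, adding Credits, Dept
Closure: {Credits, CourseID, Dept, Instr}.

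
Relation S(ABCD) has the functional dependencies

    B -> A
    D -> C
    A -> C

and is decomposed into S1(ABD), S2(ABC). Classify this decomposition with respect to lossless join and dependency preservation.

Lossless test: (AB)⁺ = {ABC}, which contains all of one fragment — lossless.
Dependency preservation: the restricted closure of {D} across the fragments never reaches {C}, so D → C cannot be enforced without a join — not preserved.

lossless but not dependency-preserving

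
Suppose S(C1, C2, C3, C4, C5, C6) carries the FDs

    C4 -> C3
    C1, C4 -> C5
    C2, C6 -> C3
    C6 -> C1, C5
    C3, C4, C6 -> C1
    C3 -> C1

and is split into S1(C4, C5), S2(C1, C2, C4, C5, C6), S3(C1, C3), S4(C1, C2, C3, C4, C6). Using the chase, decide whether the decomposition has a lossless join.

Yes

Chase test. Columns are C1, C2, C3, C4, C5, C6; row i has aⱼ where attribute j ∈ Si, else bᵢⱼ.
Initial tableau (one row per fragment):
  row 1: b11 b12 b13 a4 a5 b16
  row 2: a1 a2 b23 a4 a5 a6
  row 3: a1 b32 a3 b34 b35 b36
  row 4: a1 a2 a3 a4 b45 a6
Rows 1 and 2 agree on C4; apply C4→C3 and equate their C3 entries.
Rows 1 and 4 agree on C4; apply C4→C3 and equate their C3 entries.
Rows 2 and 4 agree on C1, C4; apply C1, C4→C5 and equate their C5 entries.
Rows 1 and 2 agree on C3; apply C3→C1 and equate their C1 entries.
Row 2 is now all distinguished symbols — the join is lossless.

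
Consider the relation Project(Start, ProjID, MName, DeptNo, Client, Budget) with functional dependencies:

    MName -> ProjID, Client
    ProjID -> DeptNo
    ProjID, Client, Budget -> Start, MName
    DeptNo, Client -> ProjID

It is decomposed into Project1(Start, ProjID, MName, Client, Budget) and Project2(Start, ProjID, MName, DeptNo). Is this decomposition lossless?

Yes

Common attributes: Project1 ∩ Project2 = {Start, ProjID, MName}.
Closure of {Start, ProjID, MName}: MName → ProjID, Client applies, adding Client; ProjID → DeptNo applies, adding DeptNo. So (Start, ProjID, MName)⁺ = {Start, ProjID, MName, DeptNo, Client}.
This closure contains every attribute of Project2, so Project1 ∩ Project2 → Project2. The join is lossless.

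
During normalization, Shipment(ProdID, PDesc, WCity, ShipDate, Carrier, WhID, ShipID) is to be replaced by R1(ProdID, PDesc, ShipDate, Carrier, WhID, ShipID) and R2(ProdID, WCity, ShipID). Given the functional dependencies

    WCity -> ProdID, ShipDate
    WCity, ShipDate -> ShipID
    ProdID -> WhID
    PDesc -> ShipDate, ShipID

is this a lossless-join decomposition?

Common attributes: R1 ∩ R2 = {ProdID, ShipID}.
Closure of {ProdID, ShipID}: ProdID → WhID applies, adding WhID. So (ProdID, ShipID)⁺ = {ProdID, WhID, ShipID}.
The closure contains neither all of R1 = {ProdID, PDesc, ShipDate, Carrier, WhID, ShipID} nor all of R2 = {ProdID, WCity, ShipID}, so the common attributes are not a superkey of either fragment. The join is lossy.

No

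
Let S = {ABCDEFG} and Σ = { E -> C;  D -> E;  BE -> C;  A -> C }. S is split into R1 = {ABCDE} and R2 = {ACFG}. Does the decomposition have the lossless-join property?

Common attributes: R1 ∩ R2 = {AC}.
No dependency enlarges {AC}, so (AC)⁺ = {AC}.
The closure contains neither all of R1 = {ABCDE} nor all of R2 = {ACFG}, so the common attributes are not a superkey of either fragment. The join is lossy.

No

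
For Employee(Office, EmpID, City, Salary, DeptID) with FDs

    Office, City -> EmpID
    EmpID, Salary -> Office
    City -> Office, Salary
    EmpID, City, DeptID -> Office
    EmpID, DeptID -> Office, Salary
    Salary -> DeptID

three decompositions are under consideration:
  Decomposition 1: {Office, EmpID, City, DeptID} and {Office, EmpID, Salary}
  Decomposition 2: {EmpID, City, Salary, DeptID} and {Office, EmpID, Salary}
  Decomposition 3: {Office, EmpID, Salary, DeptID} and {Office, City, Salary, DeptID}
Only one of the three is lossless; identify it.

Decomposition 2

Decomposition 1: common = {Office, EmpID}, closure = {Office, EmpID} → lossy.
Decomposition 2: common = {EmpID, Salary}, closure = {Office, EmpID, Salary, DeptID} → lossless.
Decomposition 3: common = {Office, Salary, DeptID}, closure = {Office, Salary, DeptID} → lossy.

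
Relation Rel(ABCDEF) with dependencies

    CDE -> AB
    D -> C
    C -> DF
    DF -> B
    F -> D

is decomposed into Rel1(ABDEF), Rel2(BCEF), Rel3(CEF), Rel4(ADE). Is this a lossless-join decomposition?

Yes

Chase test. Columns are ABCDEF; row i has aⱼ where attribute j ∈ Reli, else bᵢⱼ.
Initial tableau (one row per fragment):
  row 1: a1 a2 b13 a4 a5 a6
  row 2: b21 a2 a3 b24 a5 a6
  row 3: b31 b32 a3 b34 a5 a6
  row 4: a1 b42 b43 a4 a5 b46
Rows 1 and 4 agree on D; apply D→C and equate their C entries.
Rows 1 and 4 agree on C; apply C→DF and equate their DF entries.
Rows 2 and 3 agree on C; apply C→DF and equate their DF entries.
Rows 1 and 4 agree on DF; apply DF→B and equate their B entries.
Rows 2 and 3 agree on DF; apply DF→B and equate their B entries.
Rows 1 and 2 agree on F; apply F→D and equate their D entries.
Rows 2 and 3 agree on CDE; apply CDE→AB and equate their AB entries.
Rows 1 and 2 agree on D; apply D→C and equate their C entries.
Rows 1 and 2 agree on CDE; apply CDE→AB and equate their AB entries.
Row 1 is now all distinguished symbols — the join is lossless.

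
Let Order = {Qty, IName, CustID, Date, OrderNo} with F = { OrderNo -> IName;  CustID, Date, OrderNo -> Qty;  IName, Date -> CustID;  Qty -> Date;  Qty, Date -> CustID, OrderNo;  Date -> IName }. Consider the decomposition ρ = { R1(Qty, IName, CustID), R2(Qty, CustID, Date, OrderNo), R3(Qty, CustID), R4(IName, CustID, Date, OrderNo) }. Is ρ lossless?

Yes

Chase test. Columns are Qty, IName, CustID, Date, OrderNo; row i has aⱼ where attribute j ∈ Ri, else bᵢⱼ.
Initial tableau (one row per fragment):
  row 1: a1 a2 a3 b14 b15
  row 2: a1 b22 a3 a4 a5
  row 3: a1 b32 a3 b34 b35
  row 4: b41 a2 a3 a4 a5
Rows 2 and 4 agree on OrderNo; apply OrderNo→IName and equate their IName entries.
Rows 2 and 4 agree on CustID, Date, OrderNo; apply CustID, Date, OrderNo→Qty and equate their Qty entries.
Rows 1 and 2 agree on Qty; apply Qty→Date and equate their Date entries.
Rows 1 and 3 agree on Qty; apply Qty→Date and equate their Date entries.
Rows 1 and 2 agree on Qty, Date; apply Qty, Date→CustID, OrderNo and equate their CustID, OrderNo entries.
Rows 1 and 3 agree on Qty, Date; apply Qty, Date→CustID, OrderNo and equate their CustID, OrderNo entries.
Rows 1 and 3 agree on Date; apply Date→IName and equate their IName entries.
Row 1 is now all distinguished symbols — the join is lossless.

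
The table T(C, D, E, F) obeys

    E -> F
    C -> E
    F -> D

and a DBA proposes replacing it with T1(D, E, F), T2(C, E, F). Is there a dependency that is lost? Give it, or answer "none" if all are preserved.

E → F lies within T1.
C → E lies within T2.
F → D lies within T1.
Every dependency is enforceable on the fragments, so the decomposition is dependency-preserving.

none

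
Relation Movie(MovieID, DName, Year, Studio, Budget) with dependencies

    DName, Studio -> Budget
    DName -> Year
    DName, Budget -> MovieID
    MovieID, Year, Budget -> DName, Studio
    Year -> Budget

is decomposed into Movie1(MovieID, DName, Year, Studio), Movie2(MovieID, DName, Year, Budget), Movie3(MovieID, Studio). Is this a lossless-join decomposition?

Chase test. Columns are MovieID, DName, Year, Studio, Budget; row i has aⱼ where attribute j ∈ Moviei, else bᵢⱼ.
Initial tableau (one row per fragment):
  row 1: a1 a2 a3 a4 b15
  row 2: a1 a2 a3 b24 a5
  row 3: a1 b32 b33 a4 b35
Rows 1 and 2 agree on Year; apply Year→Budget and equate their Budget entries.
Rows 1 and 2 agree on MovieID, Year, Budget; apply MovieID, Year, Budget→DName, Studio and equate their DName, Studio entries.
Row 1 is now all distinguished symbols — the join is lossless.

Yes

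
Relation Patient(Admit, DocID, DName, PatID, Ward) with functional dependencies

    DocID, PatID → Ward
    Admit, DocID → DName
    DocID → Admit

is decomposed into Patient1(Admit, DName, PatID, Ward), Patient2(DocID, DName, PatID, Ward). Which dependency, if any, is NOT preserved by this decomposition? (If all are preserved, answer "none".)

Check DocID → Admit: no single fragment contains all of {Admit, DocID}, and the restricted closure of {DocID} across the fragments never reaches {Admit}.
DocID, PatID → Ward is preserved.
Admit, DocID → DName is preserved.

DocID → Admit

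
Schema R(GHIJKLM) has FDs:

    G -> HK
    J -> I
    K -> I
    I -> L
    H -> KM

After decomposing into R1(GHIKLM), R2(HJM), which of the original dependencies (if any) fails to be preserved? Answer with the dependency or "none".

J -> I

Check J → I: no single fragment contains all of {IJ}, and the restricted closure of {J} across the fragments never reaches {I}.
G → HK is preserved.
K → I is preserved.
I → L is preserved.
H → KM is preserved.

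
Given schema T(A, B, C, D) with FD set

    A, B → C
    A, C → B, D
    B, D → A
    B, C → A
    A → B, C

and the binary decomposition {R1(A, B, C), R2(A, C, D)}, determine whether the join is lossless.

Common attributes: R1 ∩ R2 = {A, C}.
Closure of {A, C}: A, C → B, D applies, adding B, D. So (A, C)⁺ = {A, B, C, D}.
This closure contains every attribute of R1, so R1 ∩ R2 → R1. The join is lossless.

Yes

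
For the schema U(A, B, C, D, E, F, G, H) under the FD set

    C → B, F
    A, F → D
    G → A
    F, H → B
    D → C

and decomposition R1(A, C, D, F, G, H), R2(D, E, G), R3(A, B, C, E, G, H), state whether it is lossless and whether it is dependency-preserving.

Lossless test (chase): Rows 1 and 3 agree on C; apply C→B, F and equate their B, F entries. Rows 1 and 3 agree on A, F; apply A, F→D and equate their D entries. Rows 1 and 2 agree on G; apply G→A and equate their A entries. Rows 1 and 2 agree on D; apply D→C and equate their C entries. Rows 1 and 2 agree on C; apply C→B, F and equate their B, F entries. Row 3 is now all distinguished symbols — the join is lossless.
Dependency preservation: the restricted closure of {F, H} across the fragments never reaches {B}, so F, H → B cannot be enforced without a join — not preserved.

lossless but not dependency-preserving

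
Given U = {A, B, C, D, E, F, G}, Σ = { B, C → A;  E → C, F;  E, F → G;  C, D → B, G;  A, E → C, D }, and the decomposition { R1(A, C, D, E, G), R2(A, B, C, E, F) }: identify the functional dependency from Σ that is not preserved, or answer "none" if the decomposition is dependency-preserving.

C, D → B, G

Check C, D → B, G: no single fragment contains all of {B, C, D, G}, and the restricted closure of {C, D} across the fragments never reaches {B, G}.
B, C → A is preserved.
E → C, F is preserved.
E, F → G is preserved.
A, E → C, D is preserved.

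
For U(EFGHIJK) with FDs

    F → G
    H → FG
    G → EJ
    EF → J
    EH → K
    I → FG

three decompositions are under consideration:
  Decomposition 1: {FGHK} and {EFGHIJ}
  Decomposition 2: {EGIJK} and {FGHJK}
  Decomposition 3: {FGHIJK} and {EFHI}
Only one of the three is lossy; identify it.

Decomposition 2

Decomposition 1: common = {FGH}, closure = {EFGHJK} → lossless.
Decomposition 2: common = {GJK}, closure = {EGJK} → lossy.
Decomposition 3: common = {FHI}, closure = {EFGHIJK} → lossless.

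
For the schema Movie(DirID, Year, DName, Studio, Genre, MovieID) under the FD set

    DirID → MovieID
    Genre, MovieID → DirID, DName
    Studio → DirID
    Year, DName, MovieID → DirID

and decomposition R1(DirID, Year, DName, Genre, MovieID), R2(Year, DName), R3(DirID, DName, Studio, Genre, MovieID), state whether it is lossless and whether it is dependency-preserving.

lossy but dependency-preserving

Lossless test (chase): applying each FD to every pair of rows produces no changes in the tableau, so no row becomes fully distinguished — the join is lossy.
Dependency preservation: every FD's attributes lie within a single fragment, so each can be enforced locally — preserved.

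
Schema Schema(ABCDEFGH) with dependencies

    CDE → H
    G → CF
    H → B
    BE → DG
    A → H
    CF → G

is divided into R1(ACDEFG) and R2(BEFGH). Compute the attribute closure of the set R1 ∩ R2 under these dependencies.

CEFG

R1 ∩ R2 = {EFG}.
G → CF applies, adding C
Closure: {CEFG}.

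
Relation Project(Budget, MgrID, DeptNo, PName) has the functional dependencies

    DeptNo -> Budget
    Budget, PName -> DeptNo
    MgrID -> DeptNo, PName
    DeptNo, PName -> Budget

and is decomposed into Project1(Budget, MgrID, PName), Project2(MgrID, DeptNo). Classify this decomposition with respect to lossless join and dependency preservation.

Lossless test: (MgrID)⁺ = {Budget, MgrID, DeptNo, PName}, which contains all of one fragment — lossless.
Dependency preservation: the restricted closure of {DeptNo} across the fragments never reaches {Budget}, so DeptNo → Budget cannot be enforced without a join — not preserved.

lossless but not dependency-preserving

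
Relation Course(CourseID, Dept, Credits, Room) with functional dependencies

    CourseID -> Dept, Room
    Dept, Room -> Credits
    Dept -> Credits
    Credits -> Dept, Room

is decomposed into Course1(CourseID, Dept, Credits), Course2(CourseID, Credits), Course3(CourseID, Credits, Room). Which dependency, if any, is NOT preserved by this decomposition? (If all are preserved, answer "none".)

none

CourseID → Dept, Room: restricted closure across fragments reaches Dept, Room.
Dept, Room → Credits: restricted closure across fragments reaches Credits.
Dept → Credits lies within Course1.
Credits → Dept, Room: restricted closure across fragments reaches Dept, Room.
Every dependency is enforceable on the fragments, so the decomposition is dependency-preserving.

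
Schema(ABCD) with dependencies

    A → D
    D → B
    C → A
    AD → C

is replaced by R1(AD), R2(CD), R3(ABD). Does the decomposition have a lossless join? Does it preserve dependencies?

lossy and not dependency-preserving

Lossless test (chase): Rows 1 and 2 agree on D; apply D→B and equate their B entries. Rows 1 and 3 agree on D; apply D→B and equate their B entries. Rows 1 and 3 agree on AD; apply AD→C and equate their C entries. No row becomes fully distinguished — the join is lossy.
Dependency preservation: the restricted closure of {C} across the fragments never reaches {A}, so C → A cannot be enforced without a join — not preserved.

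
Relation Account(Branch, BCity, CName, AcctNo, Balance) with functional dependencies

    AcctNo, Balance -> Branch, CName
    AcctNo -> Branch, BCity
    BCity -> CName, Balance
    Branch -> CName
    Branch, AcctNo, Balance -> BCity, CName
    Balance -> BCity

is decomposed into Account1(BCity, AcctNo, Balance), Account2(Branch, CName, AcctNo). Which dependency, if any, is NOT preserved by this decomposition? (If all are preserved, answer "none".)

Check BCity → CName, Balance: no single fragment contains all of {BCity, CName, Balance}, and the restricted closure of {BCity} across the fragments never reaches {CName, Balance}.
AcctNo, Balance → Branch, CName is preserved.
AcctNo → Branch, BCity is preserved.
Branch → CName is preserved.
Branch, AcctNo, Balance → BCity, CName is preserved.
Balance → BCity is preserved.

BCity -> CName, Balance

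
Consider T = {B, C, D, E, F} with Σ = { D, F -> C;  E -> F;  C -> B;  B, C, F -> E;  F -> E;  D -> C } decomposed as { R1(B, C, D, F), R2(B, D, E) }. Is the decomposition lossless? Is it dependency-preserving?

Lossless test: (B, D)⁺ = {B, C, D}, which is a superkey of neither fragment — lossy.
Dependency preservation: the restricted closure of {E} across the fragments never reaches {F}, so E → F cannot be enforced without a join — not preserved.

lossy and not dependency-preserving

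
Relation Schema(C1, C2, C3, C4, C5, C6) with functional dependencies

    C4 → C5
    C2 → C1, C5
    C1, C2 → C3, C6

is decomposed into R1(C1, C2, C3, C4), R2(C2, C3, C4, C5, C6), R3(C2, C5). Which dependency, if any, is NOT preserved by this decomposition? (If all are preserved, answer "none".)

C4 → C5 lies within R2.
C2 → C1, C5: restricted closure across fragments reaches C1, C5.
C1, C2 → C3, C6: restricted closure across fragments reaches C3, C6.
Every dependency is enforceable on the fragments, so the decomposition is dependency-preserving.

none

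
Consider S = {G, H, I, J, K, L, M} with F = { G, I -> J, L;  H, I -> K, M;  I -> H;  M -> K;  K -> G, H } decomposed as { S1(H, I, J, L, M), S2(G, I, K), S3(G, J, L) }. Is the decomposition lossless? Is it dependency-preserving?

lossless but not dependency-preserving

Lossless test (chase): Rows 1 and 2 agree on I; apply I→H and equate their H entries. Rows 1 and 2 agree on H, I; apply H, I→K, M and equate their K, M entries. Rows 1 and 2 agree on K; apply K→G, H and equate their G, H entries. Rows 1 and 2 agree on G, I; apply G, I→J, L and equate their J, L entries. Row 1 is now all distinguished symbols — the join is lossless.
Dependency preservation: the restricted closure of {M} across the fragments never reaches {K}, so M → K cannot be enforced without a join — not preserved.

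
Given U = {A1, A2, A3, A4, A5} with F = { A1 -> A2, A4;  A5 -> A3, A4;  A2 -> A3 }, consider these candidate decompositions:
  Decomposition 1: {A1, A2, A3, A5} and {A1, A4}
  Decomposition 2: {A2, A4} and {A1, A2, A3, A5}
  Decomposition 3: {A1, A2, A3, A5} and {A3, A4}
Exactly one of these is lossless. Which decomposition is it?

Decomposition 1

Decomposition 1: common = {A1}, closure = {A1, A2, A3, A4} → lossless.
Decomposition 2: common = {A2}, closure = {A2, A3} → lossy.
Decomposition 3: common = {A3}, closure = {A3} → lossy.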